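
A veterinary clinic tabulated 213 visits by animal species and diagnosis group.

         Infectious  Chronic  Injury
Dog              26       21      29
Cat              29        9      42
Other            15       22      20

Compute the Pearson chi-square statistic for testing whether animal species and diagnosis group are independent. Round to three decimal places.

Row totals: 76, 80, 57. Column totals: 70, 52, 91. Grand total N = 213.
Expected counts (row total × column total / N):
  Dog, Infectious: 76×70/213 = 24.9765
  Dog, Chronic: 76×52/213 = 18.5540
  Dog, Injury: 76×91/213 = 32.4695
  Cat, Infectious: 80×70/213 = 26.2911
  Cat, Chronic: 80×52/213 = 19.5305
  Cat, Injury: 80×91/213 = 34.1784
  Other, Infectious: 57×70/213 = 18.7324
  Other, Chronic: 57×52/213 = 13.9155
  Other, Injury: 57×91/213 = 24.3521
Contributions (O − E)²/E:
  (26 − 24.9765)²/24.9765 = 0.0419
  (21 − 18.5540)²/18.5540 = 0.3225
  (29 − 32.4695)²/32.4695 = 0.3707
  (29 − 26.2911)²/26.2911 = 0.2791
  (9 − 19.5305)²/19.5305 = 5.6779
  (42 − 34.1784)²/34.1784 = 1.7899
  (15 − 18.7324)²/18.7324 = 0.7437
  (22 − 13.9155)²/13.9155 = 4.6969
  (20 − 24.3521)²/24.3521 = 0.7778
χ² = 0.0419 + 0.3225 + 0.3707 + 0.2791 + 5.6779 + 1.7899 + 0.7437 + 4.6969 + 0.7778 = 14.700

14.700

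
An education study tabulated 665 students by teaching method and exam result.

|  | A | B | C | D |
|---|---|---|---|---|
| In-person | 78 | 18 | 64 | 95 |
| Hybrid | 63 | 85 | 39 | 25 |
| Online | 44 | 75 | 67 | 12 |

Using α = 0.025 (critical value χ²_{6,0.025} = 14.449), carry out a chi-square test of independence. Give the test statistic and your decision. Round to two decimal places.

137.81; reject H₀

Row totals: 255, 212, 198. Column totals: 185, 178, 170, 132. Grand total N = 665.
Expected counts (row total × column total / N):
  In-person, A: 255×185/665 = 70.940
  In-person, B: 255×178/665 = 68.256
  In-person, C: 255×170/665 = 65.188
  In-person, D: 255×132/665 = 50.617
  Hybrid, A: 212×185/665 = 58.977
  Hybrid, B: 212×178/665 = 56.746
  Hybrid, C: 212×170/665 = 54.195
  Hybrid, D: 212×132/665 = 42.081
  Online, A: 198×185/665 = 55.083
  Online, B: 198×178/665 = 52.998
  Online, C: 198×170/665 = 50.617
  Online, D: 198×132/665 = 39.302
Contributions (O − E)²/E:
  (78 − 70.940)²/70.940 = 0.7026
  (18 − 68.256)²/68.256 = 37.0028
  (64 − 65.188)²/65.188 = 0.0217
  (95 − 50.617)²/50.617 = 38.9168
  (63 − 58.977)²/58.977 = 0.2744
  (85 − 56.746)²/56.746 = 14.0677
  (39 − 54.195)²/54.195 = 4.2603
  (25 − 42.081)²/42.081 = 6.9333
  (44 − 55.083)²/55.083 = 2.2300
  (75 − 52.998)²/52.998 = 9.1341
  (67 − 50.617)²/50.617 = 5.3026
  (12 − 39.302)²/39.302 = 18.9659
χ² = 0.7026 + 37.0028 + 0.0217 + 38.9168 + 0.2744 + 14.0677 + 4.2603 + 6.9333 + 2.2300 + 9.1341 + 5.3026 + 18.9659 = 137.81
df = (3−1)(4−1) = 6. Since 137.81 > 14.449, reject the null hypothesis of independence at α = 0.025.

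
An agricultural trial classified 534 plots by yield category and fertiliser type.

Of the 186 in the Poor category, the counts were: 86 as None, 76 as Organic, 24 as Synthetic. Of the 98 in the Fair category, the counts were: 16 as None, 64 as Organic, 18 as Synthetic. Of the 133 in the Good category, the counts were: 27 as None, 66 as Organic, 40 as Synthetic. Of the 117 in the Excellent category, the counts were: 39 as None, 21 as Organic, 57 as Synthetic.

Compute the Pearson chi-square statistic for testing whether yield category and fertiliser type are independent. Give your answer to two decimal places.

Row totals: 186, 98, 133, 117. Column totals: 168, 227, 139. Grand total N = 534.
Expected counts (row total × column total / N):
  Poor, None: 186×168/534 = 58.517
  Poor, Organic: 186×227/534 = 79.067
  Poor, Synthetic: 186×139/534 = 48.416
  Fair, None: 98×168/534 = 30.831
  Fair, Organic: 98×227/534 = 41.659
  Fair, Synthetic: 98×139/534 = 25.509
  Good, None: 133×168/534 = 41.843
  Good, Organic: 133×227/534 = 56.537
  Good, Synthetic: 133×139/534 = 34.620
  Excellent, None: 117×168/534 = 36.809
  Excellent, Organic: 117×227/534 = 49.736
  Excellent, Synthetic: 117×139/534 = 30.455
Contributions (O − E)²/E:
  (86 − 58.517)²/58.517 = 12.9076
  (76 − 79.067)²/79.067 = 0.1190
  (24 − 48.416)²/48.416 = 12.3129
  (16 − 30.831)²/30.831 = 7.1343
  (64 − 41.659)²/41.659 = 11.9811
  (18 − 25.509)²/25.509 = 2.2104
  (27 − 41.843)²/41.843 = 5.2653
  (66 − 56.537)²/56.537 = 1.5839
  (40 − 34.620)²/34.620 = 0.8361
  (39 − 36.809)²/36.809 = 0.1304
  (21 − 49.736)²/49.736 = 16.6028
  (57 − 30.455)²/30.455 = 23.1370
χ² = 12.9076 + 0.1190 + 12.3129 + 7.1343 + 11.9811 + 2.2104 + 5.2653 + 1.5839 + 0.8361 + 0.1304 + 16.6028 + 23.1370 = 94.22

94.22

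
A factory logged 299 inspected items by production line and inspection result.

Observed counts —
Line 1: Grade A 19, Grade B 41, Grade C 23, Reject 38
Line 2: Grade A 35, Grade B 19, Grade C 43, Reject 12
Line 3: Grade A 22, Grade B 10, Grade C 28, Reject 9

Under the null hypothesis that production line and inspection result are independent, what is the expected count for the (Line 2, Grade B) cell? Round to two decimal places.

Row total (Line 2) = 109; column total (Grade B) = 70; grand total N = 299.
Expected count = (row total × column total) / N = 109 × 70 / 299 = 25.52.

25.52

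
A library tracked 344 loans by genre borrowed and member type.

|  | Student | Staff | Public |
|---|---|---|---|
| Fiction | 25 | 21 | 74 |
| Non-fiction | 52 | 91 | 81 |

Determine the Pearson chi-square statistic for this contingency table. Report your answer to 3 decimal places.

Row totals: 120, 224. Column totals: 77, 112, 155. Grand total N = 344.
Expected counts (row total × column total / N):
  Fiction, Student: 120×77/344 = 26.8605
  Fiction, Staff: 120×112/344 = 39.0698
  Fiction, Public: 120×155/344 = 54.0698
  Non-fiction, Student: 224×77/344 = 50.1395
  Non-fiction, Staff: 224×112/344 = 72.9302
  Non-fiction, Public: 224×155/344 = 100.9302
Contributions (O − E)²/E:
  (25 − 26.8605)²/26.8605 = 0.1289
  (21 − 39.0698)²/39.0698 = 8.3573
  (74 − 54.0698)²/54.0698 = 7.3463
  (52 − 50.1395)²/50.1395 = 0.0690
  (91 − 72.9302)²/72.9302 = 4.4771
  (81 − 100.9302)²/100.9302 = 3.9355
χ² = 0.1289 + 8.3573 + 7.3463 + 0.0690 + 4.4771 + 3.9355 = 24.314

24.314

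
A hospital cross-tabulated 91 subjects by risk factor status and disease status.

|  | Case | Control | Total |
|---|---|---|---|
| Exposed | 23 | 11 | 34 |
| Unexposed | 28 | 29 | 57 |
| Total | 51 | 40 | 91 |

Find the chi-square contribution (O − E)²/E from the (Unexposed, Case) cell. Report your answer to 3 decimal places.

Row total (Unexposed) = 57; column total (Case) = 51; N = 91.
Expected count E = 57 × 51 / 91 = 31.9451.
Contribution = (O − E)²/E = (28 − 31.9451)² / 31.9451 = 0.487.

0.487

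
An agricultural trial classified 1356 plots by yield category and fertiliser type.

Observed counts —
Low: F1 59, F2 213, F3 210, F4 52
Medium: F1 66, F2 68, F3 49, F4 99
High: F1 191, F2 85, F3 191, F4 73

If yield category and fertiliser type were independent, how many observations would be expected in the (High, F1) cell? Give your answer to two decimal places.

Row total (High) = 540; column total (F1) = 316; grand total N = 1356.
Expected count = (row total × column total) / N = 540 × 316 / 1356 = 125.84.

125.84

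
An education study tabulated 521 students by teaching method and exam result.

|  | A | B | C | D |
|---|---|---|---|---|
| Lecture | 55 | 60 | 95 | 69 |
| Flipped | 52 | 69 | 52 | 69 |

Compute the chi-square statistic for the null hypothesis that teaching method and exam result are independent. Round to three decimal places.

10.717

Row totals: 279, 242. Column totals: 107, 129, 147, 138. Grand total N = 521.
Expected counts (row total × column total / N):
  Lecture, A: 279×107/521 = 57.2994
  Lecture, B: 279×129/521 = 69.0806
  Lecture, C: 279×147/521 = 78.7198
  Lecture, D: 279×138/521 = 73.9002
  Flipped, A: 242×107/521 = 49.7006
  Flipped, B: 242×129/521 = 59.9194
  Flipped, C: 242×147/521 = 68.2802
  Flipped, D: 242×138/521 = 64.0998
Contributions (O − E)²/E:
  (55 − 57.2994)²/57.2994 = 0.0923
  (60 − 69.0806)²/69.0806 = 1.1936
  (95 − 78.7198)²/78.7198 = 3.3669
  (69 − 73.9002)²/73.9002 = 0.3249
  (52 − 49.7006)²/49.7006 = 0.1064
  (69 − 59.9194)²/59.9194 = 1.3761
  (52 − 68.2802)²/68.2802 = 3.8817
  (69 − 64.0998)²/64.0998 = 0.3746
χ² = 0.0923 + 1.1936 + 3.3669 + 0.3249 + 0.1064 + 1.3761 + 3.8817 + 0.3746 = 10.717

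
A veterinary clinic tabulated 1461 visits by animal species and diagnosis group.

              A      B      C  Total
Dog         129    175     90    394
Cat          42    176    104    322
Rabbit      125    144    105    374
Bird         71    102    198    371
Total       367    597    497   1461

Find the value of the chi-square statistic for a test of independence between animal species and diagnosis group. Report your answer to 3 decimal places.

Grand total N = 1461.
Expected counts (row total × column total / N):
  Dog, A: 394×367/1461 = 98.9719
  Dog, B: 394×597/1461 = 160.9979
  Dog, C: 394×497/1461 = 134.0301
  Cat, A: 322×367/1461 = 80.8857
  Cat, B: 322×597/1461 = 131.5770
  Cat, C: 322×497/1461 = 109.5373
  Rabbit, A: 374×367/1461 = 93.9480
  Rabbit, B: 374×597/1461 = 152.8255
  Rabbit, C: 374×497/1461 = 127.2266
  Bird, A: 371×367/1461 = 93.1944
  Bird, B: 371×597/1461 = 151.5996
  Bird, C: 371×497/1461 = 126.2060
Contributions (O − E)²/E:
  (129 − 98.9719)²/98.9719 = 9.1105
  (175 − 160.9979)²/160.9979 = 1.2178
  (90 − 134.0301)²/134.0301 = 14.4643
  (42 − 80.8857)²/80.8857 = 18.6943
  (176 − 131.5770)²/131.5770 = 14.9981
  (104 − 109.5373)²/109.5373 = 0.2799
  (125 − 93.9480)²/93.9480 = 10.2634
  (144 − 152.8255)²/152.8255 = 0.5097
  (105 − 127.2266)²/127.2266 = 3.8830
  (71 − 93.1944)²/93.1944 = 5.2856
  (102 − 151.5996)²/151.5996 = 16.2277
  (198 − 126.2060)²/126.2060 = 40.8410
χ² = 9.1105 + 1.2178 + 14.4643 + 18.6943 + 14.9981 + 0.2799 + 10.2634 + 0.5097 + 3.8830 + 5.2856 + 16.2277 + 40.8410 = 135.775

135.775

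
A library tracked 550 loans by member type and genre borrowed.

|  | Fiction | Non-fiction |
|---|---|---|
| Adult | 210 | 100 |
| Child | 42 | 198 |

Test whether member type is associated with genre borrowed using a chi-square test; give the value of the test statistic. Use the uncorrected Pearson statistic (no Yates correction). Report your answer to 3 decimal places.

Row totals: 310, 240. Column totals: 252, 298. Grand total N = 550.
Expected counts (row total × column total / N):
  Adult, Fiction: 310×252/550 = 142.0364
  Adult, Non-fiction: 310×298/550 = 167.9636
  Child, Fiction: 240×252/550 = 109.9636
  Child, Non-fiction: 240×298/550 = 130.0364
Contributions (O − E)²/E:
  (210 − 142.0364)²/142.0364 = 32.5202
  (100 − 167.9636)²/167.9636 = 27.5003
  (42 − 109.9636)²/109.9636 = 42.0053
  (198 − 130.0364)²/130.0364 = 35.5212
χ² = 32.5202 + 27.5003 + 42.0053 + 35.5212 = 137.547

137.547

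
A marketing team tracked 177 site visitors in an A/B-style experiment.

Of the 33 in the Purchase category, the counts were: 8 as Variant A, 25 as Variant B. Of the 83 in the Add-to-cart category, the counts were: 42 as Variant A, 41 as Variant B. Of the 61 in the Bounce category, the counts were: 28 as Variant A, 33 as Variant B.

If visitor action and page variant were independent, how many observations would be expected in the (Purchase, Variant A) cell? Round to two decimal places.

Row total (Purchase) = 33; column total (Variant A) = 78; grand total N = 177.
Expected count = (row total × column total) / N = 33 × 78 / 177 = 14.54.

14.54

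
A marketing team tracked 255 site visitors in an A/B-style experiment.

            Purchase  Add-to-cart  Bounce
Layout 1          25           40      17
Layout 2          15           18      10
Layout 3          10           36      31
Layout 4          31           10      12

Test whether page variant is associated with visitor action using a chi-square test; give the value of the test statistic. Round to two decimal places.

Row totals: 82, 43, 77, 53. Column totals: 81, 104, 70. Grand total N = 255.
Expected counts (row total × column total / N):
  Layout 1, Purchase: 82×81/255 = 26.0471
  Layout 1, Add-to-cart: 82×104/255 = 33.4431
  Layout 1, Bounce: 82×70/255 = 22.5098
  Layout 2, Purchase: 43×81/255 = 13.6588
  Layout 2, Add-to-cart: 43×104/255 = 17.5373
  Layout 2, Bounce: 43×70/255 = 11.8039
  Layout 3, Purchase: 77×81/255 = 24.4588
  Layout 3, Add-to-cart: 77×104/255 = 31.4039
  Layout 3, Bounce: 77×70/255 = 21.1373
  Layout 4, Purchase: 53×81/255 = 16.8353
  Layout 4, Add-to-cart: 53×104/255 = 21.6157
  Layout 4, Bounce: 53×70/255 = 14.5490
Contributions (O − E)²/E:
  (25 − 26.0471)²/26.0471 = 0.0421
  (40 − 33.4431)²/33.4431 = 1.2856
  (17 − 22.5098)²/22.5098 = 1.3487
  (15 − 13.6588)²/13.6588 = 0.1317
  (18 − 17.5373)²/17.5373 = 0.0122
  (10 − 11.8039)²/11.8039 = 0.2757
  (10 − 24.4588)²/24.4588 = 8.5473
  (36 − 31.4039)²/31.4039 = 0.6727
  (31 − 21.1373)²/21.1373 = 4.6020
  (31 − 16.8353)²/16.8353 = 11.9177
  (10 − 21.6157)²/21.6157 = 6.2420
  (12 − 14.5490)²/14.5490 = 0.4466
χ² = 0.0421 + 1.2856 + 1.3487 + 0.1317 + 0.0122 + 0.2757 + 8.5473 + 0.6727 + 4.6020 + 11.9177 + 6.2420 + 0.4466 = 35.52

35.52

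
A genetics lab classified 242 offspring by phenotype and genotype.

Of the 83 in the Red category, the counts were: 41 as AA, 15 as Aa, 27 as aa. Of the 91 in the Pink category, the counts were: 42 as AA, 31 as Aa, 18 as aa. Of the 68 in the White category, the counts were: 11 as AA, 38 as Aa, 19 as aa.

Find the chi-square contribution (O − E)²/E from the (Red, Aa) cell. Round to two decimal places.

6.62

Row total (Red) = 83; column total (Aa) = 84; N = 242.
Expected count E = 83 × 84 / 242 = 28.810.
Contribution = (O − E)²/E = (15 − 28.810)² / 28.810 = 6.62.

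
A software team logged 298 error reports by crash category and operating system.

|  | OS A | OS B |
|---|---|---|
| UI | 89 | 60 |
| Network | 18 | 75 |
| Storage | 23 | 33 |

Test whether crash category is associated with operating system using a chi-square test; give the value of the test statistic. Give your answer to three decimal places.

38.140

Row totals: 149, 93, 56. Column totals: 130, 168. Grand total N = 298.
Expected counts (row total × column total / N):
  UI, OS A: 149×130/298 = 65.0000
  UI, OS B: 149×168/298 = 84.0000
  Network, OS A: 93×130/298 = 40.5705
  Network, OS B: 93×168/298 = 52.4295
  Storage, OS A: 56×130/298 = 24.4295
  Storage, OS B: 56×168/298 = 31.5705
Contributions (O − E)²/E:
  (89 − 65.0000)²/65.0000 = 8.8615
  (60 − 84.0000)²/84.0000 = 6.8571
  (18 − 40.5705)²/40.5705 = 12.5566
  (75 − 52.4295)²/52.4295 = 9.7164
  (23 − 24.4295)²/24.4295 = 0.0836
  (33 − 31.5705)²/31.5705 = 0.0647
χ² = 8.8615 + 6.8571 + 12.5566 + 9.7164 + 0.0836 + 0.0647 = 38.140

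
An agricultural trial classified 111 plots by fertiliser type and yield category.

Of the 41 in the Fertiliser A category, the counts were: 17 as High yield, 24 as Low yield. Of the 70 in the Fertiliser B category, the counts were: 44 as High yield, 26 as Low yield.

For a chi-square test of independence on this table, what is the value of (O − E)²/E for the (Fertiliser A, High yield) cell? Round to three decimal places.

1.358

Row total (Fertiliser A) = 41; column total (High yield) = 61; N = 111.
Expected count E = 41 × 61 / 111 = 22.5315.
Contribution = (O − E)²/E = (17 − 22.5315)² / 22.5315 = 1.358.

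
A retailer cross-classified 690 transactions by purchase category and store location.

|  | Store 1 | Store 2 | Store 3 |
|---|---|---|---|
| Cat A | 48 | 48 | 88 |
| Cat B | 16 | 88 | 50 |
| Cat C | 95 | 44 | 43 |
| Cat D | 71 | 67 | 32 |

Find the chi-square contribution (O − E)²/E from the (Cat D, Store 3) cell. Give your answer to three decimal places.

Row total (Cat D) = 170; column total (Store 3) = 213; N = 690.
Expected count E = 170 × 213 / 690 = 52.4783.
Contribution = (O − E)²/E = (32 − 52.4783)² / 52.4783 = 7.991.

7.991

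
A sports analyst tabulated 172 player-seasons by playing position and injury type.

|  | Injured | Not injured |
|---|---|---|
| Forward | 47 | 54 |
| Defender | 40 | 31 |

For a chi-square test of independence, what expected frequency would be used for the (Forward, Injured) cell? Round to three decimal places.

Row total (Forward) = 101; column total (Injured) = 87; grand total N = 172.
Expected count = (row total × column total) / N = 101 × 87 / 172 = 51.087.

51.087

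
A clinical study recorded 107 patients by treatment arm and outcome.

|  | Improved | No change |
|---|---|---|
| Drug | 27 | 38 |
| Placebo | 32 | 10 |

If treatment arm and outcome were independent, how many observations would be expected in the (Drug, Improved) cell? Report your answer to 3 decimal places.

Row total (Drug) = 65; column total (Improved) = 59; grand total N = 107.
Expected count = (row total × column total) / N = 65 × 59 / 107 = 35.841.

35.841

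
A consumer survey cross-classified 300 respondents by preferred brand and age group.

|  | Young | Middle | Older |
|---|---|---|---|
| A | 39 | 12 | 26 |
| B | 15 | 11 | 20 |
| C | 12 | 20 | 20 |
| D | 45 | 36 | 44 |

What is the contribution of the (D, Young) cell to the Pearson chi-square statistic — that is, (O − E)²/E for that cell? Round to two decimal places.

Row total (D) = 125; column total (Young) = 111; N = 300.
Expected count E = 125 × 111 / 300 = 46.2500.
Contribution = (O − E)²/E = (45 − 46.2500)² / 46.2500 = 0.03.

0.03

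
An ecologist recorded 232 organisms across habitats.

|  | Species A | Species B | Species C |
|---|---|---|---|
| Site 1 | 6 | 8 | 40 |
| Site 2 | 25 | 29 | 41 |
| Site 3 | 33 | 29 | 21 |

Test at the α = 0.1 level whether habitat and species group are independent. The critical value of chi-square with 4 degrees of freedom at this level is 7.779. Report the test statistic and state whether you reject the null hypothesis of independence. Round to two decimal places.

32.45; reject H₀

Row totals: 54, 95, 83. Column totals: 64, 66, 102. Grand total N = 232.
Expected counts (row total × column total / N):
  Site 1, Species A: 54×64/232 = 14.897
  Site 1, Species B: 54×66/232 = 15.362
  Site 1, Species C: 54×102/232 = 23.741
  Site 2, Species A: 95×64/232 = 26.207
  Site 2, Species B: 95×66/232 = 27.026
  Site 2, Species C: 95×102/232 = 41.767
  Site 3, Species A: 83×64/232 = 22.897
  Site 3, Species B: 83×66/232 = 23.612
  Site 3, Species C: 83×102/232 = 36.491
Contributions (O − E)²/E:
  (6 − 14.897)²/14.897 = 5.3136
  (8 − 15.362)²/15.362 = 3.5281
  (40 − 23.741)²/23.741 = 11.1350
  (25 − 26.207)²/26.207 = 0.0556
  (29 − 27.026)²/27.026 = 0.1442
  (41 − 41.767)²/41.767 = 0.0141
  (33 − 22.897)²/22.897 = 4.4578
  (29 − 23.612)²/23.612 = 1.2295
  (21 − 36.491)²/36.491 = 6.5762
χ² = 5.3136 + 3.5281 + 11.1350 + 0.0556 + 0.1442 + 0.0141 + 4.4578 + 1.2295 + 6.5762 = 32.45
df = (3−1)(3−1) = 4. Since 32.45 > 7.779, reject the null hypothesis of independence at α = 0.1.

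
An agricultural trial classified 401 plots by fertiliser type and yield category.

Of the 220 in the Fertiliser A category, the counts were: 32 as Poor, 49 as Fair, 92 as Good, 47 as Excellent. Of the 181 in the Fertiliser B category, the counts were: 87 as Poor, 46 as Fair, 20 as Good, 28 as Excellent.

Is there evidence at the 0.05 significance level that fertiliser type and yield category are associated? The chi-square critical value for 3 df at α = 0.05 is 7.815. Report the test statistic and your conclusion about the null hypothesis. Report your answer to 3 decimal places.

73.516; reject H₀

Row totals: 220, 181. Column totals: 119, 95, 112, 75. Grand total N = 401.
Expected counts (row total × column total / N):
  Fertiliser A, Poor: 220×119/401 = 65.2868
  Fertiliser A, Fair: 220×95/401 = 52.1197
  Fertiliser A, Good: 220×112/401 = 61.4464
  Fertiliser A, Excellent: 220×75/401 = 41.1471
  Fertiliser B, Poor: 181×119/401 = 53.7132
  Fertiliser B, Fair: 181×95/401 = 42.8803
  Fertiliser B, Good: 181×112/401 = 50.5536
  Fertiliser B, Excellent: 181×75/401 = 33.8529
Contributions (O − E)²/E:
  (32 − 65.2868)²/65.2868 = 16.9714
  (49 − 52.1197)²/52.1197 = 0.1867
  (92 − 61.4464)²/61.4464 = 15.1925
  (47 − 41.1471)²/41.1471 = 0.8325
  (87 − 53.7132)²/53.7132 = 20.6283
  (46 − 42.8803)²/42.8803 = 0.2270
  (20 − 50.5536)²/50.5536 = 18.4660
  (28 − 33.8529)²/33.8529 = 1.0119
χ² = 16.9714 + 0.1867 + 15.1925 + 0.8325 + 20.6283 + 0.2270 + 18.4660 + 1.0119 = 73.516
df = (2−1)(4−1) = 3. Since 73.516 > 7.815, reject the null hypothesis of independence at α = 0.05.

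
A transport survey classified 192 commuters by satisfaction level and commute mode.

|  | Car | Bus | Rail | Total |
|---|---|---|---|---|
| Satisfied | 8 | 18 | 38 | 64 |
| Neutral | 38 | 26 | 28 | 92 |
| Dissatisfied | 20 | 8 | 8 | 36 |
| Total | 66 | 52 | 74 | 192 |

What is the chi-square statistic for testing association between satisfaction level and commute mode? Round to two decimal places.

26.54

Grand total N = 192.
Expected counts (row total × column total / N):
  Satisfied, Car: 64×66/192 = 22.000
  Satisfied, Bus: 64×52/192 = 17.333
  Satisfied, Rail: 64×74/192 = 24.667
  Neutral, Car: 92×66/192 = 31.625
  Neutral, Bus: 92×52/192 = 24.917
  Neutral, Rail: 92×74/192 = 35.458
  Dissatisfied, Car: 36×66/192 = 12.375
  Dissatisfied, Bus: 36×52/192 = 9.750
  Dissatisfied, Rail: 36×74/192 = 13.875
Contributions (O − E)²/E:
  (8 − 22.000)²/22.000 = 8.9091
  (18 − 17.333)²/17.333 = 0.0257
  (38 − 24.667)²/24.667 = 7.2067
  (38 − 31.625)²/31.625 = 1.2851
  (26 − 24.917)²/24.917 = 0.0471
  (28 − 35.458)²/35.458 = 1.5687
  (20 − 12.375)²/12.375 = 4.6982
  (8 − 9.750)²/9.750 = 0.3141
  (8 − 13.875)²/13.875 = 2.4876
χ² = 8.9091 + 0.0257 + 7.2067 + 1.2851 + 0.0471 + 1.5687 + 4.6982 + 0.3141 + 2.4876 = 26.54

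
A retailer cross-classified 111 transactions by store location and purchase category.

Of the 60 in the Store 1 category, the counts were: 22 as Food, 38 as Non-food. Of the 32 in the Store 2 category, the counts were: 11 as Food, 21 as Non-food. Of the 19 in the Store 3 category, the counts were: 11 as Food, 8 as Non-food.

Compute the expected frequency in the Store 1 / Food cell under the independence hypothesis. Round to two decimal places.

Row total (Store 1) = 60; column total (Food) = 44; grand total N = 111.
Expected count = (row total × column total) / N = 60 × 44 / 111 = 23.78.

23.78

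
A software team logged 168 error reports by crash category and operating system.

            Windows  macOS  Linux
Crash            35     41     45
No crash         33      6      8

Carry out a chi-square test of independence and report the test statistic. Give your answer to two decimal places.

24.02

Row totals: 121, 47. Column totals: 68, 47, 53. Grand total N = 168.
Expected counts (row total × column total / N):
  Crash, Windows: 121×68/168 = 48.976
  Crash, macOS: 121×47/168 = 33.851
  Crash, Linux: 121×53/168 = 38.173
  No crash, Windows: 47×68/168 = 19.024
  No crash, macOS: 47×47/168 = 13.149
  No crash, Linux: 47×53/168 = 14.827
Contributions (O − E)²/E:
  (35 − 48.976)²/48.976 = 3.9883
  (41 − 33.851)²/33.851 = 1.5098
  (45 − 38.173)²/38.173 = 1.2210
  (33 − 19.024)²/19.024 = 10.2675
  (6 − 13.149)²/13.149 = 3.8869
  (8 − 14.827)²/14.827 = 3.1434
χ² = 3.9883 + 1.5098 + 1.2210 + 10.2675 + 3.8869 + 3.1434 = 24.02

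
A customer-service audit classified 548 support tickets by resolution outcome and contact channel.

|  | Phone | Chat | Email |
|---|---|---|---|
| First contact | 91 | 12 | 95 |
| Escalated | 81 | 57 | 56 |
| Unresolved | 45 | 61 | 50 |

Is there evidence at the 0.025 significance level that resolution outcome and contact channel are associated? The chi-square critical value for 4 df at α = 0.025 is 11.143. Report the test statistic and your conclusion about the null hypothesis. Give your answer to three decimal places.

Row totals: 198, 194, 156. Column totals: 217, 130, 201. Grand total N = 548.
Expected counts (row total × column total / N):
  First contact, Phone: 198×217/548 = 78.4051
  First contact, Chat: 198×130/548 = 46.9708
  First contact, Email: 198×201/548 = 72.6241
  Escalated, Phone: 194×217/548 = 76.8212
  Escalated, Chat: 194×130/548 = 46.0219
  Escalated, Email: 194×201/548 = 71.1569
  Unresolved, Phone: 156×217/548 = 61.7737
  Unresolved, Chat: 156×130/548 = 37.0073
  Unresolved, Email: 156×201/548 = 57.2190
Contributions (O − E)²/E:
  (91 − 78.4051)²/78.4051 = 2.0232
  (12 − 46.9708)²/46.9708 = 26.0365
  (95 − 72.6241)²/72.6241 = 6.8941
  (81 − 76.8212)²/76.8212 = 0.2273
  (57 − 46.0219)²/46.0219 = 2.6187
  (56 − 71.1569)²/71.1569 = 3.2285
  (45 − 61.7737)²/61.7737 = 4.5546
  (61 − 37.0073)²/37.0073 = 15.5550
  (50 − 57.2190)²/57.2190 = 0.9108
χ² = 2.0232 + 26.0365 + 6.8941 + 0.2273 + 2.6187 + 3.2285 + 4.5546 + 15.5550 + 0.9108 = 62.049
df = (3−1)(3−1) = 4. Since 62.049 > 11.143, reject the null hypothesis of independence at α = 0.025.

62.049; reject H₀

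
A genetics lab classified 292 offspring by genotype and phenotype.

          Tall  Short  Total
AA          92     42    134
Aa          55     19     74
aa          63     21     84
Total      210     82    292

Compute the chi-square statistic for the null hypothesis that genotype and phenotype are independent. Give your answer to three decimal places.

Grand total N = 292.
Expected counts (row total × column total / N):
  AA, Tall: 134×210/292 = 96.3699
  AA, Short: 134×82/292 = 37.6301
  Aa, Tall: 74×210/292 = 53.2192
  Aa, Short: 74×82/292 = 20.7808
  aa, Tall: 84×210/292 = 60.4110
  aa, Short: 84×82/292 = 23.5890
Contributions (O − E)²/E:
  (92 − 96.3699)²/96.3699 = 0.1982
  (42 − 37.6301)²/37.6301 = 0.5075
  (55 − 53.2192)²/53.2192 = 0.0596
  (19 − 20.7808)²/20.7808 = 0.1526
  (63 − 60.4110)²/60.4110 = 0.1110
  (21 − 23.5890)²/23.5890 = 0.2842
χ² = 0.1982 + 0.5075 + 0.0596 + 0.1526 + 0.1110 + 0.2842 = 1.313

1.313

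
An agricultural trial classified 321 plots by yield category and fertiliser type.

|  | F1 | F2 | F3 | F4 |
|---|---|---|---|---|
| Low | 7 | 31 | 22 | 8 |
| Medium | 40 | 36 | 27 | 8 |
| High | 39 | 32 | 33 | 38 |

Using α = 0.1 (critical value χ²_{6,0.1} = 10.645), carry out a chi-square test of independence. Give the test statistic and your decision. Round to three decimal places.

35.601; reject H₀

Row totals: 68, 111, 142. Column totals: 86, 99, 82, 54. Grand total N = 321.
Expected counts (row total × column total / N):
  Low, F1: 68×86/321 = 18.21807
  Low, F2: 68×99/321 = 20.97196
  Low, F3: 68×82/321 = 17.37072
  Low, F4: 68×54/321 = 11.43925
  Medium, F1: 111×86/321 = 29.73832
  Medium, F2: 111×99/321 = 34.23364
  Medium, F3: 111×82/321 = 28.35514
  Medium, F4: 111×54/321 = 18.67290
  High, F1: 142×86/321 = 38.04361
  High, F2: 142×99/321 = 43.79439
  High, F3: 142×82/321 = 36.27414
  High, F4: 142×54/321 = 23.88785
Contributions (O − E)²/E:
  (7 − 18.21807)²/18.21807 = 6.9077
  (31 − 20.97196)²/20.97196 = 4.7950
  (22 − 17.37072)²/17.37072 = 1.2337
  (8 − 11.43925)²/11.43925 = 1.0340
  (40 − 29.73832)²/29.73832 = 3.5410
  (36 − 34.23364)²/34.23364 = 0.0911
  (27 − 28.35514)²/28.35514 = 0.0648
  (8 − 18.67290)²/18.67290 = 6.1003
  (39 − 38.04361)²/38.04361 = 0.0240
  (32 − 43.79439)²/43.79439 = 3.1764
  (33 − 36.27414)²/36.27414 = 0.2955
  (38 − 23.88785)²/23.88785 = 8.3370
χ² = 6.9077 + 4.7950 + 1.2337 + 1.0340 + 3.5410 + 0.0911 + 0.0648 + 6.1003 + 0.0240 + 3.1764 + 0.2955 + 8.3370 = 35.601
df = (3−1)(4−1) = 6. Since 35.601 > 10.645, reject the null hypothesis of independence at α = 0.1.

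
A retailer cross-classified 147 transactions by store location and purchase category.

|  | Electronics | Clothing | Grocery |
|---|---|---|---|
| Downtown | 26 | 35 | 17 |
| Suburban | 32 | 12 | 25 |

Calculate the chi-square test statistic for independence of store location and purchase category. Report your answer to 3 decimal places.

Row totals: 78, 69. Column totals: 58, 47, 42. Grand total N = 147.
Expected counts (row total × column total / N):
  Downtown, Electronics: 78×58/147 = 30.77551
  Downtown, Clothing: 78×47/147 = 24.93878
  Downtown, Grocery: 78×42/147 = 22.28571
  Suburban, Electronics: 69×58/147 = 27.22449
  Suburban, Clothing: 69×47/147 = 22.06122
  Suburban, Grocery: 69×42/147 = 19.71429
Contributions (O − E)²/E:
  (26 − 30.77551)²/30.77551 = 0.7410
  (35 − 24.93878)²/24.93878 = 4.0591
  (17 − 22.28571)²/22.28571 = 1.2537
  (32 − 27.22449)²/27.22449 = 0.8377
  (12 − 22.06122)²/22.06122 = 4.5885
  (25 − 19.71429)²/19.71429 = 1.4172
χ² = 0.7410 + 4.0591 + 1.2537 + 0.8377 + 4.5885 + 1.4172 = 12.897

12.897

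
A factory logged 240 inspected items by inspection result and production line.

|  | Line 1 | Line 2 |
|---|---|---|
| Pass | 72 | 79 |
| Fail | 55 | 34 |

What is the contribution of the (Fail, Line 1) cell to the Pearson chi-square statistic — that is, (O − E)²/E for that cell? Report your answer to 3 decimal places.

1.327

Row total (Fail) = 89; column total (Line 1) = 127; N = 240.
Expected count E = 89 × 127 / 240 = 47.0958.
Contribution = (O − E)²/E = (55 − 47.0958)² / 47.0958 = 1.327.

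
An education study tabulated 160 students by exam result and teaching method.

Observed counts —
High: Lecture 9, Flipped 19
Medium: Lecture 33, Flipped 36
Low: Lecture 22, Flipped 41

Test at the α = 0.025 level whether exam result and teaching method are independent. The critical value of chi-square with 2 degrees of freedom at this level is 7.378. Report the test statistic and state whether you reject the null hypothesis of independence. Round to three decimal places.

3.158; fail to reject H₀

Row totals: 28, 69, 63. Column totals: 64, 96. Grand total N = 160.
Expected counts (row total × column total / N):
  High, Lecture: 28×64/160 = 11.2000
  High, Flipped: 28×96/160 = 16.8000
  Medium, Lecture: 69×64/160 = 27.6000
  Medium, Flipped: 69×96/160 = 41.4000
  Low, Lecture: 63×64/160 = 25.2000
  Low, Flipped: 63×96/160 = 37.8000
Contributions (O − E)²/E:
  (9 − 11.2000)²/11.2000 = 0.4321
  (19 − 16.8000)²/16.8000 = 0.2881
  (33 − 27.6000)²/27.6000 = 1.0565
  (36 − 41.4000)²/41.4000 = 0.7043
  (22 − 25.2000)²/25.2000 = 0.4063
  (41 − 37.8000)²/37.8000 = 0.2709
χ² = 0.4321 + 0.2881 + 1.0565 + 0.7043 + 0.4063 + 0.2709 = 3.158
df = (3−1)(2−1) = 2. Since 3.158 < 7.378, fail to reject the null hypothesis of independence at α = 0.025.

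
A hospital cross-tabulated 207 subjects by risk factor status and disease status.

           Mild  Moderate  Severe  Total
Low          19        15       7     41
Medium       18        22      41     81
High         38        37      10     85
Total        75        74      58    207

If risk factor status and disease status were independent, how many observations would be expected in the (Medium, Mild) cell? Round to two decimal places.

29.35

Row total (Medium) = 81; column total (Mild) = 75; grand total N = 207.
Expected count = (row total × column total) / N = 81 × 75 / 207 = 29.35.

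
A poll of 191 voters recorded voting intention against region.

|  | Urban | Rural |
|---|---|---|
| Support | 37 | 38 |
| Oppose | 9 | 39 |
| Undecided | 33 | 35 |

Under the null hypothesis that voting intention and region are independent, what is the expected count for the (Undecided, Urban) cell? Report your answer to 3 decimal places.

Row total (Undecided) = 68; column total (Urban) = 79; grand total N = 191.
Expected count = (row total × column total) / N = 68 × 79 / 191 = 28.126.

28.126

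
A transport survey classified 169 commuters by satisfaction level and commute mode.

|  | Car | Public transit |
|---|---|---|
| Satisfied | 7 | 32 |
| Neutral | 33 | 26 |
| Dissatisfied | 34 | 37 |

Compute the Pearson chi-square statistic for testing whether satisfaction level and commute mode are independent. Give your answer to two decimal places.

Row totals: 39, 59, 71. Column totals: 74, 95. Grand total N = 169.
Expected counts (row total × column total / N):
  Satisfied, Car: 39×74/169 = 17.077
  Satisfied, Public transit: 39×95/169 = 21.923
  Neutral, Car: 59×74/169 = 25.834
  Neutral, Public transit: 59×95/169 = 33.166
  Dissatisfied, Car: 71×74/169 = 31.089
  Dissatisfied, Public transit: 71×95/169 = 39.911
Contributions (O − E)²/E:
  (7 − 17.077)²/17.077 = 5.9464
  (32 − 21.923)²/21.923 = 4.6319
  (33 − 25.834)²/25.834 = 1.9878
  (26 − 33.166)²/33.166 = 1.5483
  (34 − 31.089)²/31.089 = 0.2726
  (37 − 39.911)²/39.911 = 0.2123
χ² = 5.9464 + 4.6319 + 1.9878 + 1.5483 + 0.2726 + 0.2123 = 14.60

14.60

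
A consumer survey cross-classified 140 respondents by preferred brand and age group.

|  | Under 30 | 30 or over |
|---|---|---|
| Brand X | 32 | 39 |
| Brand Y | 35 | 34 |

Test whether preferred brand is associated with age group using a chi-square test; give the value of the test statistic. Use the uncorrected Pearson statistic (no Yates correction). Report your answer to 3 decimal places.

0.448

Row totals: 71, 69. Column totals: 67, 73. Grand total N = 140.
Expected counts (row total × column total / N):
  Brand X, Under 30: 71×67/140 = 33.9786
  Brand X, 30 or over: 71×73/140 = 37.0214
  Brand Y, Under 30: 69×67/140 = 33.0214
  Brand Y, 30 or over: 69×73/140 = 35.9786
Contributions (O − E)²/E:
  (32 − 33.9786)²/33.9786 = 0.1152
  (39 − 37.0214)²/37.0214 = 0.1057
  (35 − 33.0214)²/33.0214 = 0.1186
  (34 − 35.9786)²/35.9786 = 0.1088
χ² = 0.1152 + 0.1057 + 0.1186 + 0.1088 = 0.448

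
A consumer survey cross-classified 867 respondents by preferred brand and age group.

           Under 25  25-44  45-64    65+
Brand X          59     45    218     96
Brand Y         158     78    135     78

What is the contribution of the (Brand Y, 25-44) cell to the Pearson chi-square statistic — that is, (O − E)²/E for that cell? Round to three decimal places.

3.211

Row total (Brand Y) = 449; column total (25-44) = 123; N = 867.
Expected count E = 449 × 123 / 867 = 63.6990.
Contribution = (O − E)²/E = (78 − 63.6990)² / 63.6990 = 3.211.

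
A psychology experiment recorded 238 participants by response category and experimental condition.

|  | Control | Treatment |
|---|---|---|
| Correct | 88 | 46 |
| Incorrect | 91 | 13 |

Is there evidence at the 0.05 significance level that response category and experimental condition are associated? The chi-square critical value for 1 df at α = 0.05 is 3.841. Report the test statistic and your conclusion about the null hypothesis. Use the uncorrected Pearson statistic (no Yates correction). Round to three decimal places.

Row totals: 134, 104. Column totals: 179, 59. Grand total N = 238.
Expected counts (row total × column total / N):
  Correct, Control: 134×179/238 = 100.7815
  Correct, Treatment: 134×59/238 = 33.2185
  Incorrect, Control: 104×179/238 = 78.2185
  Incorrect, Treatment: 104×59/238 = 25.7815
Contributions (O − E)²/E:
  (88 − 100.7815)²/100.7815 = 1.6210
  (46 − 33.2185)²/33.2185 = 4.9179
  (91 − 78.2185)²/78.2185 = 2.0886
  (13 − 25.7815)²/25.7815 = 6.3366
χ² = 1.6210 + 4.9179 + 2.0886 + 6.3366 = 14.964
df = (2−1)(2−1) = 1. Since 14.964 > 3.841, reject the null hypothesis of independence at α = 0.05.

14.964; reject H₀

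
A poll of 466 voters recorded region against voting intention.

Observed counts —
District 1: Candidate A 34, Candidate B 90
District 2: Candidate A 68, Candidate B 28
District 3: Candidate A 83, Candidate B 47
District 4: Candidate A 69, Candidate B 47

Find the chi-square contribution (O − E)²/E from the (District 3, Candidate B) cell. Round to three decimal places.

2.493

Row total (District 3) = 130; column total (Candidate B) = 212; N = 466.
Expected count E = 130 × 212 / 466 = 59.1416.
Contribution = (O − E)²/E = (47 − 59.1416)² / 59.1416 = 2.493.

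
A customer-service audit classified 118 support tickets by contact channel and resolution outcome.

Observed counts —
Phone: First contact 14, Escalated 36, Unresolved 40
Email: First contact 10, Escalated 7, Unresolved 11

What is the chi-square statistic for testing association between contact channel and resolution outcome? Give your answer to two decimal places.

5.72

Row totals: 90, 28. Column totals: 24, 43, 51. Grand total N = 118.
Expected counts (row total × column total / N):
  Phone, First contact: 90×24/118 = 18.305
  Phone, Escalated: 90×43/118 = 32.797
  Phone, Unresolved: 90×51/118 = 38.898
  Email, First contact: 28×24/118 = 5.695
  Email, Escalated: 28×43/118 = 10.203
  Email, Unresolved: 28×51/118 = 12.102
Contributions (O − E)²/E:
  (14 − 18.305)²/18.305 = 1.0125
  (36 − 32.797)²/32.797 = 0.3128
  (40 − 38.898)²/38.898 = 0.0312
  (10 − 5.695)²/5.695 = 3.2543
  (7 − 10.203)²/10.203 = 1.0055
  (11 − 12.102)²/12.102 = 0.1003
χ² = 1.0125 + 0.3128 + 0.0312 + 3.2543 + 1.0055 + 0.1003 = 5.72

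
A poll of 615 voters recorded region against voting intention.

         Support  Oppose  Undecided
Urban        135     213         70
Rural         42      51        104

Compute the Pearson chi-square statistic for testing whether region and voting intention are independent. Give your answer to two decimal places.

86.70

Row totals: 418, 197. Column totals: 177, 264, 174. Grand total N = 615.
Expected counts (row total × column total / N):
  Urban, Support: 418×177/615 = 120.302
  Urban, Oppose: 418×264/615 = 179.434
  Urban, Undecided: 418×174/615 = 118.263
  Rural, Support: 197×177/615 = 56.698
  Rural, Oppose: 197×264/615 = 84.566
  Rural, Undecided: 197×174/615 = 55.737
Contributions (O − E)²/E:
  (135 − 120.302)²/120.302 = 1.7957
  (213 − 179.434)²/179.434 = 6.2791
  (70 − 118.263)²/118.263 = 19.6961
  (42 − 56.698)²/56.698 = 3.8102
  (51 − 84.566)²/84.566 = 13.3230
  (104 − 55.737)²/55.737 = 41.7912
χ² = 1.7957 + 6.2791 + 19.6961 + 3.8102 + 13.3230 + 41.7912 = 86.70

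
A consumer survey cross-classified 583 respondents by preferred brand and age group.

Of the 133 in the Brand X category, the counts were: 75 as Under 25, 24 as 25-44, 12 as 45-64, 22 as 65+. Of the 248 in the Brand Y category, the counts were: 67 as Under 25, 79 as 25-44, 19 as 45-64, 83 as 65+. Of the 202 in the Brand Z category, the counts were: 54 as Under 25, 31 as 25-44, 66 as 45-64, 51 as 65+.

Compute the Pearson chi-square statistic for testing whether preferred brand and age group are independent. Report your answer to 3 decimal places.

Row totals: 133, 248, 202. Column totals: 196, 134, 97, 156. Grand total N = 583.
Expected counts (row total × column total / N):
  Brand X, Under 25: 133×196/583 = 44.71355
  Brand X, 25-44: 133×134/583 = 30.56947
  Brand X, 45-64: 133×97/583 = 22.12864
  Brand X, 65+: 133×156/583 = 35.58834
  Brand Y, Under 25: 248×196/583 = 83.37564
  Brand Y, 25-44: 248×134/583 = 57.00172
  Brand Y, 45-64: 248×97/583 = 41.26244
  Brand Y, 65+: 248×156/583 = 66.36021
  Brand Z, Under 25: 202×196/583 = 67.91081
  Brand Z, 25-44: 202×134/583 = 46.42882
  Brand Z, 45-64: 202×97/583 = 33.60892
  Brand Z, 65+: 202×156/583 = 54.05146
Contributions (O − E)²/E:
  (75 − 44.71355)²/44.71355 = 20.5143
  (24 − 30.56947)²/30.56947 = 1.4118
  (12 − 22.12864)²/22.12864 = 4.6360
  (22 − 35.58834)²/35.58834 = 5.1883
  (67 − 83.37564)²/83.37564 = 3.2163
  (79 − 57.00172)²/57.00172 = 8.4896
  (19 − 41.26244)²/41.26244 = 12.0113
  (83 − 66.36021)²/66.36021 = 4.1724
  (54 − 67.91081)²/67.91081 = 2.8495
  (31 − 46.42882)²/46.42882 = 5.1272
  (66 − 33.60892)²/33.60892 = 31.2174
  (51 − 54.05146)²/54.05146 = 0.1723
χ² = 20.5143 + 1.4118 + 4.6360 + 5.1883 + 3.2163 + 8.4896 + 12.0113 + 4.1724 + 2.8495 + 5.1272 + 31.2174 + 0.1723 = 99.006

99.006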